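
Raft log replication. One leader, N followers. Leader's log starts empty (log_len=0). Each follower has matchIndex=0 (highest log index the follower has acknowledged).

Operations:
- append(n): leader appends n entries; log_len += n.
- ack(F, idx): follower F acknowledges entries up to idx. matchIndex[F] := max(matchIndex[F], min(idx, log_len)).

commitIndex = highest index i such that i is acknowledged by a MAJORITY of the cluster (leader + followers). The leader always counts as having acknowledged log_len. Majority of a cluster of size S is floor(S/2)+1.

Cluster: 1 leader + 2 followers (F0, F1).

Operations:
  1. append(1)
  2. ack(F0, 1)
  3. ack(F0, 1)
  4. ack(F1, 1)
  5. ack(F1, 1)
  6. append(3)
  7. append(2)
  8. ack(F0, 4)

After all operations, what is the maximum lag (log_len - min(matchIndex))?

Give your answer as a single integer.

Answer: 5

Derivation:
Op 1: append 1 -> log_len=1
Op 2: F0 acks idx 1 -> match: F0=1 F1=0; commitIndex=1
Op 3: F0 acks idx 1 -> match: F0=1 F1=0; commitIndex=1
Op 4: F1 acks idx 1 -> match: F0=1 F1=1; commitIndex=1
Op 5: F1 acks idx 1 -> match: F0=1 F1=1; commitIndex=1
Op 6: append 3 -> log_len=4
Op 7: append 2 -> log_len=6
Op 8: F0 acks idx 4 -> match: F0=4 F1=1; commitIndex=4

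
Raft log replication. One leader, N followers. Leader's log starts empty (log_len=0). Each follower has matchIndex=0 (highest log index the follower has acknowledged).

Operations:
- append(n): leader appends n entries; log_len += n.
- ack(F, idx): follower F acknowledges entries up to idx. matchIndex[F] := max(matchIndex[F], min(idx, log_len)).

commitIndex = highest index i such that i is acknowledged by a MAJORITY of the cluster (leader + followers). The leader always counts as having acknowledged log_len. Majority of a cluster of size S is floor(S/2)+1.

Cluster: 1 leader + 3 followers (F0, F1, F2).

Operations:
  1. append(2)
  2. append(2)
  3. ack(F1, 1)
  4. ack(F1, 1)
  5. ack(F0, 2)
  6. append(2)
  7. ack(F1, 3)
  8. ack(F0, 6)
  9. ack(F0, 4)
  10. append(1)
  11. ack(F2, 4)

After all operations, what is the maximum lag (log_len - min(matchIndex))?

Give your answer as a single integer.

Answer: 4

Derivation:
Op 1: append 2 -> log_len=2
Op 2: append 2 -> log_len=4
Op 3: F1 acks idx 1 -> match: F0=0 F1=1 F2=0; commitIndex=0
Op 4: F1 acks idx 1 -> match: F0=0 F1=1 F2=0; commitIndex=0
Op 5: F0 acks idx 2 -> match: F0=2 F1=1 F2=0; commitIndex=1
Op 6: append 2 -> log_len=6
Op 7: F1 acks idx 3 -> match: F0=2 F1=3 F2=0; commitIndex=2
Op 8: F0 acks idx 6 -> match: F0=6 F1=3 F2=0; commitIndex=3
Op 9: F0 acks idx 4 -> match: F0=6 F1=3 F2=0; commitIndex=3
Op 10: append 1 -> log_len=7
Op 11: F2 acks idx 4 -> match: F0=6 F1=3 F2=4; commitIndex=4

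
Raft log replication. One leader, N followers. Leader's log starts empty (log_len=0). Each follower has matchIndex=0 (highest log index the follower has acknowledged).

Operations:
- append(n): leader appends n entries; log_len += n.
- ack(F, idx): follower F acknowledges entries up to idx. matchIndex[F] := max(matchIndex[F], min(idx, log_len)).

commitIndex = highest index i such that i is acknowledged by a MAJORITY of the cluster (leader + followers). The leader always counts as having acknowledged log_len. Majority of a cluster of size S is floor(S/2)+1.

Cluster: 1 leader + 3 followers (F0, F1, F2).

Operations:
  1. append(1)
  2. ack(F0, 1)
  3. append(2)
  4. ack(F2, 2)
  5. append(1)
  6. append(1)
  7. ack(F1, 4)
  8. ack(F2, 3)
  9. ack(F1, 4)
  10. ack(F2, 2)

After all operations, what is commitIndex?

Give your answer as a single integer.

Answer: 3

Derivation:
Op 1: append 1 -> log_len=1
Op 2: F0 acks idx 1 -> match: F0=1 F1=0 F2=0; commitIndex=0
Op 3: append 2 -> log_len=3
Op 4: F2 acks idx 2 -> match: F0=1 F1=0 F2=2; commitIndex=1
Op 5: append 1 -> log_len=4
Op 6: append 1 -> log_len=5
Op 7: F1 acks idx 4 -> match: F0=1 F1=4 F2=2; commitIndex=2
Op 8: F2 acks idx 3 -> match: F0=1 F1=4 F2=3; commitIndex=3
Op 9: F1 acks idx 4 -> match: F0=1 F1=4 F2=3; commitIndex=3
Op 10: F2 acks idx 2 -> match: F0=1 F1=4 F2=3; commitIndex=3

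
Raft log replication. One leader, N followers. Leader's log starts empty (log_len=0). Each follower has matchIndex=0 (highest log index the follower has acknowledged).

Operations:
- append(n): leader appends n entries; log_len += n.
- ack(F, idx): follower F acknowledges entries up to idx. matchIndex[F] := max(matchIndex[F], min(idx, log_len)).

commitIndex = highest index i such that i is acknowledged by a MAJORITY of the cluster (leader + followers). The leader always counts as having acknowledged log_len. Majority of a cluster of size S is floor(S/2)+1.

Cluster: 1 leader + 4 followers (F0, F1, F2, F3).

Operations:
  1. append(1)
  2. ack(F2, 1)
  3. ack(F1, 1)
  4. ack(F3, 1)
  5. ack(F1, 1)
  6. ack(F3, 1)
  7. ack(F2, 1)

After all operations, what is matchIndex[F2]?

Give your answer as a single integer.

Answer: 1

Derivation:
Op 1: append 1 -> log_len=1
Op 2: F2 acks idx 1 -> match: F0=0 F1=0 F2=1 F3=0; commitIndex=0
Op 3: F1 acks idx 1 -> match: F0=0 F1=1 F2=1 F3=0; commitIndex=1
Op 4: F3 acks idx 1 -> match: F0=0 F1=1 F2=1 F3=1; commitIndex=1
Op 5: F1 acks idx 1 -> match: F0=0 F1=1 F2=1 F3=1; commitIndex=1
Op 6: F3 acks idx 1 -> match: F0=0 F1=1 F2=1 F3=1; commitIndex=1
Op 7: F2 acks idx 1 -> match: F0=0 F1=1 F2=1 F3=1; commitIndex=1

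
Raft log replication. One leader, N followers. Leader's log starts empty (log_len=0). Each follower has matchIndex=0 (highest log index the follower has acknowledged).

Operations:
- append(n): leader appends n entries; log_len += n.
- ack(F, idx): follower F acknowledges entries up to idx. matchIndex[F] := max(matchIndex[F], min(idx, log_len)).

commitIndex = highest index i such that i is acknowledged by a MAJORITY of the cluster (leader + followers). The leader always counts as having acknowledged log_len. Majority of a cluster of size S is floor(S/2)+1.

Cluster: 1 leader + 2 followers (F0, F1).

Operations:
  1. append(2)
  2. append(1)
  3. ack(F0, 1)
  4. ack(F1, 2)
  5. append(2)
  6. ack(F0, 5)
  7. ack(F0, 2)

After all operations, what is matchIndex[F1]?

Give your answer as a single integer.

Answer: 2

Derivation:
Op 1: append 2 -> log_len=2
Op 2: append 1 -> log_len=3
Op 3: F0 acks idx 1 -> match: F0=1 F1=0; commitIndex=1
Op 4: F1 acks idx 2 -> match: F0=1 F1=2; commitIndex=2
Op 5: append 2 -> log_len=5
Op 6: F0 acks idx 5 -> match: F0=5 F1=2; commitIndex=5
Op 7: F0 acks idx 2 -> match: F0=5 F1=2; commitIndex=5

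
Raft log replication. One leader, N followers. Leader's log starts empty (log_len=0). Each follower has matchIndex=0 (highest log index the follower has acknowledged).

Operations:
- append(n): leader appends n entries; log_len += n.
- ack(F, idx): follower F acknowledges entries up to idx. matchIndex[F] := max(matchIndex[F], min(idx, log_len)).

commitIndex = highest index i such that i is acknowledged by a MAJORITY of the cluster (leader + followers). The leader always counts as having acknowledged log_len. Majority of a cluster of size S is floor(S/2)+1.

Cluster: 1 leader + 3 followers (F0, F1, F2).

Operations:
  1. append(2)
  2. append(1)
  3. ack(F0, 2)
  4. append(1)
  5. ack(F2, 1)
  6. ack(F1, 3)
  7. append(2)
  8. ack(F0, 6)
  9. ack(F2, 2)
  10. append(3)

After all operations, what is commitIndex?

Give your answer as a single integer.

Op 1: append 2 -> log_len=2
Op 2: append 1 -> log_len=3
Op 3: F0 acks idx 2 -> match: F0=2 F1=0 F2=0; commitIndex=0
Op 4: append 1 -> log_len=4
Op 5: F2 acks idx 1 -> match: F0=2 F1=0 F2=1; commitIndex=1
Op 6: F1 acks idx 3 -> match: F0=2 F1=3 F2=1; commitIndex=2
Op 7: append 2 -> log_len=6
Op 8: F0 acks idx 6 -> match: F0=6 F1=3 F2=1; commitIndex=3
Op 9: F2 acks idx 2 -> match: F0=6 F1=3 F2=2; commitIndex=3
Op 10: append 3 -> log_len=9

Answer: 3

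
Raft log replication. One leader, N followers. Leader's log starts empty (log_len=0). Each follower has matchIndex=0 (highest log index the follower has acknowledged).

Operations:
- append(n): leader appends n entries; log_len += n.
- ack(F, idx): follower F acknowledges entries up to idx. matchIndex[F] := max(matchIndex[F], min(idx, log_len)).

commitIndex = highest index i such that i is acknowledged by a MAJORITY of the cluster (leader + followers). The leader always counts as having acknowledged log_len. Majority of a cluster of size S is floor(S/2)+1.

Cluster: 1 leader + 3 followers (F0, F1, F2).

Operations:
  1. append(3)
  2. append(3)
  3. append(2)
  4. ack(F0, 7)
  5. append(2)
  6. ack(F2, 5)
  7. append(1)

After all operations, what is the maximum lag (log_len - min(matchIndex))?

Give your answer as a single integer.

Answer: 11

Derivation:
Op 1: append 3 -> log_len=3
Op 2: append 3 -> log_len=6
Op 3: append 2 -> log_len=8
Op 4: F0 acks idx 7 -> match: F0=7 F1=0 F2=0; commitIndex=0
Op 5: append 2 -> log_len=10
Op 6: F2 acks idx 5 -> match: F0=7 F1=0 F2=5; commitIndex=5
Op 7: append 1 -> log_len=11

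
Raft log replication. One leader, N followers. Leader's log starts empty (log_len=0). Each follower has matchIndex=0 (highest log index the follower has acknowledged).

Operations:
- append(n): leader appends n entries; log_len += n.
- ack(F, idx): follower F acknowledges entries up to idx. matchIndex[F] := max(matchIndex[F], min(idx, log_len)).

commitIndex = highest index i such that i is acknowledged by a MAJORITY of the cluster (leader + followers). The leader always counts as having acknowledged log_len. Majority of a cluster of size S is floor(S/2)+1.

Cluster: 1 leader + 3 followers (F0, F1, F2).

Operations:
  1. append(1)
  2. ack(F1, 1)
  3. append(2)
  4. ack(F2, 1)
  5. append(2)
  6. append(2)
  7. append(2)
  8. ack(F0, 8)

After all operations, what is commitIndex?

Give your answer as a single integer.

Answer: 1

Derivation:
Op 1: append 1 -> log_len=1
Op 2: F1 acks idx 1 -> match: F0=0 F1=1 F2=0; commitIndex=0
Op 3: append 2 -> log_len=3
Op 4: F2 acks idx 1 -> match: F0=0 F1=1 F2=1; commitIndex=1
Op 5: append 2 -> log_len=5
Op 6: append 2 -> log_len=7
Op 7: append 2 -> log_len=9
Op 8: F0 acks idx 8 -> match: F0=8 F1=1 F2=1; commitIndex=1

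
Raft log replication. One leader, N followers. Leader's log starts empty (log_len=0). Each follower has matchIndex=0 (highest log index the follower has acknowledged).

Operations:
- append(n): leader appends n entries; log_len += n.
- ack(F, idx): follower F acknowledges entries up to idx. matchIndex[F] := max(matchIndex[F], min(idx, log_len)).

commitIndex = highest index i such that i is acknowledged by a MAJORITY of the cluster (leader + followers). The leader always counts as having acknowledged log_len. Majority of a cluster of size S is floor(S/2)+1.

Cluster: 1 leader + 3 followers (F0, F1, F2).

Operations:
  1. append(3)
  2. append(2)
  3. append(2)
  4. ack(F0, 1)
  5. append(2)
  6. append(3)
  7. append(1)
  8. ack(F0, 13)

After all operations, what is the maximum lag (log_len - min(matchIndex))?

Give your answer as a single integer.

Op 1: append 3 -> log_len=3
Op 2: append 2 -> log_len=5
Op 3: append 2 -> log_len=7
Op 4: F0 acks idx 1 -> match: F0=1 F1=0 F2=0; commitIndex=0
Op 5: append 2 -> log_len=9
Op 6: append 3 -> log_len=12
Op 7: append 1 -> log_len=13
Op 8: F0 acks idx 13 -> match: F0=13 F1=0 F2=0; commitIndex=0

Answer: 13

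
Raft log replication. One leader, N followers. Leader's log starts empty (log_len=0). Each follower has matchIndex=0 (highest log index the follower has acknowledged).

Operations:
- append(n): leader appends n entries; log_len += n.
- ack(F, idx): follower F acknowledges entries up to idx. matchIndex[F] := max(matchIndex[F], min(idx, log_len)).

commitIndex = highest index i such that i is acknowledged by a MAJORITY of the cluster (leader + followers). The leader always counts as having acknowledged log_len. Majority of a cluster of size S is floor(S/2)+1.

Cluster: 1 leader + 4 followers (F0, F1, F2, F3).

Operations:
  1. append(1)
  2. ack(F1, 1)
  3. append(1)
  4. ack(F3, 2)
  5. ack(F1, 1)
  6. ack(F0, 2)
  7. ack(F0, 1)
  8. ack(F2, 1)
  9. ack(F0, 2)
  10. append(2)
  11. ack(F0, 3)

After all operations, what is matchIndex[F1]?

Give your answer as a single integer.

Answer: 1

Derivation:
Op 1: append 1 -> log_len=1
Op 2: F1 acks idx 1 -> match: F0=0 F1=1 F2=0 F3=0; commitIndex=0
Op 3: append 1 -> log_len=2
Op 4: F3 acks idx 2 -> match: F0=0 F1=1 F2=0 F3=2; commitIndex=1
Op 5: F1 acks idx 1 -> match: F0=0 F1=1 F2=0 F3=2; commitIndex=1
Op 6: F0 acks idx 2 -> match: F0=2 F1=1 F2=0 F3=2; commitIndex=2
Op 7: F0 acks idx 1 -> match: F0=2 F1=1 F2=0 F3=2; commitIndex=2
Op 8: F2 acks idx 1 -> match: F0=2 F1=1 F2=1 F3=2; commitIndex=2
Op 9: F0 acks idx 2 -> match: F0=2 F1=1 F2=1 F3=2; commitIndex=2
Op 10: append 2 -> log_len=4
Op 11: F0 acks idx 3 -> match: F0=3 F1=1 F2=1 F3=2; commitIndex=2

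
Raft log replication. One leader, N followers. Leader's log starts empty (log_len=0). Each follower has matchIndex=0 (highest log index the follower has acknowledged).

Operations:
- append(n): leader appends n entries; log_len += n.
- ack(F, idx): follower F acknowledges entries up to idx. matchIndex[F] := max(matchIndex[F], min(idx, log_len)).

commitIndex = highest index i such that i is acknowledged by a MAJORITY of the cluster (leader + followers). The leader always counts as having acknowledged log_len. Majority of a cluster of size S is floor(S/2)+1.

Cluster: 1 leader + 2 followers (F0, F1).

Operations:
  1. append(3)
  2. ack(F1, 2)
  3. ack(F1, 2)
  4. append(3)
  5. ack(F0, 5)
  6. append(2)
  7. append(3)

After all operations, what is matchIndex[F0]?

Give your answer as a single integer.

Op 1: append 3 -> log_len=3
Op 2: F1 acks idx 2 -> match: F0=0 F1=2; commitIndex=2
Op 3: F1 acks idx 2 -> match: F0=0 F1=2; commitIndex=2
Op 4: append 3 -> log_len=6
Op 5: F0 acks idx 5 -> match: F0=5 F1=2; commitIndex=5
Op 6: append 2 -> log_len=8
Op 7: append 3 -> log_len=11

Answer: 5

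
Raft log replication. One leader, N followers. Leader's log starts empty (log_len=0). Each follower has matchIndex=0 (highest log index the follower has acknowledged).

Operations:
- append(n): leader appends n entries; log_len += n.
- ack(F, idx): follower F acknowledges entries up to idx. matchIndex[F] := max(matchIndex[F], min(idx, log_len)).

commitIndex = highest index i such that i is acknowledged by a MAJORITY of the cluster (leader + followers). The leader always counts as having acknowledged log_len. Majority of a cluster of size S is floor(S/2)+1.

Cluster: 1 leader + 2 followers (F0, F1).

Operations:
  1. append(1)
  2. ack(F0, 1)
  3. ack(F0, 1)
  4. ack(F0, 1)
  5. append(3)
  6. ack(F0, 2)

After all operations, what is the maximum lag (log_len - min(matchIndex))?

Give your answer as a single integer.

Op 1: append 1 -> log_len=1
Op 2: F0 acks idx 1 -> match: F0=1 F1=0; commitIndex=1
Op 3: F0 acks idx 1 -> match: F0=1 F1=0; commitIndex=1
Op 4: F0 acks idx 1 -> match: F0=1 F1=0; commitIndex=1
Op 5: append 3 -> log_len=4
Op 6: F0 acks idx 2 -> match: F0=2 F1=0; commitIndex=2

Answer: 4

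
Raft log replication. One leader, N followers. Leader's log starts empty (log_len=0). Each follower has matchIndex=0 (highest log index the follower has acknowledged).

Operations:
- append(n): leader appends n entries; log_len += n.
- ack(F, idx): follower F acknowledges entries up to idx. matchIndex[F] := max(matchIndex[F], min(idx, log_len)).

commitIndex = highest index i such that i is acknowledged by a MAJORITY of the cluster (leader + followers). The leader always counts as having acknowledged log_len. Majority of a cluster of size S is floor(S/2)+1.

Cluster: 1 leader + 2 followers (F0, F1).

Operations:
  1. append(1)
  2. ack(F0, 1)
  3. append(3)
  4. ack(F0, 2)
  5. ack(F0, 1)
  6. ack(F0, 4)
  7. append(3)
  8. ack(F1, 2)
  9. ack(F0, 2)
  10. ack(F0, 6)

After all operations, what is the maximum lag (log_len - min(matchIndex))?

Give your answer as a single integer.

Op 1: append 1 -> log_len=1
Op 2: F0 acks idx 1 -> match: F0=1 F1=0; commitIndex=1
Op 3: append 3 -> log_len=4
Op 4: F0 acks idx 2 -> match: F0=2 F1=0; commitIndex=2
Op 5: F0 acks idx 1 -> match: F0=2 F1=0; commitIndex=2
Op 6: F0 acks idx 4 -> match: F0=4 F1=0; commitIndex=4
Op 7: append 3 -> log_len=7
Op 8: F1 acks idx 2 -> match: F0=4 F1=2; commitIndex=4
Op 9: F0 acks idx 2 -> match: F0=4 F1=2; commitIndex=4
Op 10: F0 acks idx 6 -> match: F0=6 F1=2; commitIndex=6

Answer: 5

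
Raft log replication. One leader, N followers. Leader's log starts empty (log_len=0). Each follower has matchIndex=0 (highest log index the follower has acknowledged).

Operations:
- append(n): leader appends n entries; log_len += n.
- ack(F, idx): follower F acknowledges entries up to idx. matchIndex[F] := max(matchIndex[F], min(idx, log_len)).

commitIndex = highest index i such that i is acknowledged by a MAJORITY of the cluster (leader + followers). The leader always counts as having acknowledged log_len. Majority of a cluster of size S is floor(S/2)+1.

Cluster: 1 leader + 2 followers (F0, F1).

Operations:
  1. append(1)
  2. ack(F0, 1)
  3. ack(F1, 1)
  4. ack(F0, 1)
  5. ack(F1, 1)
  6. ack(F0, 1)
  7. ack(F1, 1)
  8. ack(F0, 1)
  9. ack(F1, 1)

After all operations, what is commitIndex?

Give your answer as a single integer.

Answer: 1

Derivation:
Op 1: append 1 -> log_len=1
Op 2: F0 acks idx 1 -> match: F0=1 F1=0; commitIndex=1
Op 3: F1 acks idx 1 -> match: F0=1 F1=1; commitIndex=1
Op 4: F0 acks idx 1 -> match: F0=1 F1=1; commitIndex=1
Op 5: F1 acks idx 1 -> match: F0=1 F1=1; commitIndex=1
Op 6: F0 acks idx 1 -> match: F0=1 F1=1; commitIndex=1
Op 7: F1 acks idx 1 -> match: F0=1 F1=1; commitIndex=1
Op 8: F0 acks idx 1 -> match: F0=1 F1=1; commitIndex=1
Op 9: F1 acks idx 1 -> match: F0=1 F1=1; commitIndex=1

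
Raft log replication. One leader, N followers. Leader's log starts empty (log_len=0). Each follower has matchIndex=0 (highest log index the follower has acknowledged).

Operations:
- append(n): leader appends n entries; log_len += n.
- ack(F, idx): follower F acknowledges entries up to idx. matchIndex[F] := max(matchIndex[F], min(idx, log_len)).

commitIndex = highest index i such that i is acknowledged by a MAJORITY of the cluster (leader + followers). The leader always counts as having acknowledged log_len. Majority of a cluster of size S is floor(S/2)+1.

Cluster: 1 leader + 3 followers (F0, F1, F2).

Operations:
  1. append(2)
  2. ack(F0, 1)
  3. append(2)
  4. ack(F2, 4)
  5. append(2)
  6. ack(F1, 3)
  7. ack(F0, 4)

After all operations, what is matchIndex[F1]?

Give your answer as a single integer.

Op 1: append 2 -> log_len=2
Op 2: F0 acks idx 1 -> match: F0=1 F1=0 F2=0; commitIndex=0
Op 3: append 2 -> log_len=4
Op 4: F2 acks idx 4 -> match: F0=1 F1=0 F2=4; commitIndex=1
Op 5: append 2 -> log_len=6
Op 6: F1 acks idx 3 -> match: F0=1 F1=3 F2=4; commitIndex=3
Op 7: F0 acks idx 4 -> match: F0=4 F1=3 F2=4; commitIndex=4

Answer: 3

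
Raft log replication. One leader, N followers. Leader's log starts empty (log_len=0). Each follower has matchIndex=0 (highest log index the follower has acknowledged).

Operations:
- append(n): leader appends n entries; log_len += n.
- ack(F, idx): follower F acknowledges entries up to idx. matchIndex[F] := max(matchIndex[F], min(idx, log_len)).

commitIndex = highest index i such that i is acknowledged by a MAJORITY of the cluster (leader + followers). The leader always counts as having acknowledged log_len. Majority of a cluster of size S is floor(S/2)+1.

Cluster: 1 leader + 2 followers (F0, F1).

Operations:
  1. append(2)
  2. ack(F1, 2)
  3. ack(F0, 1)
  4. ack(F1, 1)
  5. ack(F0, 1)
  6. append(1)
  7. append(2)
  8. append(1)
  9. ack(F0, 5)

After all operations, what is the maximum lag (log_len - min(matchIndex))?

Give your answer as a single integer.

Answer: 4

Derivation:
Op 1: append 2 -> log_len=2
Op 2: F1 acks idx 2 -> match: F0=0 F1=2; commitIndex=2
Op 3: F0 acks idx 1 -> match: F0=1 F1=2; commitIndex=2
Op 4: F1 acks idx 1 -> match: F0=1 F1=2; commitIndex=2
Op 5: F0 acks idx 1 -> match: F0=1 F1=2; commitIndex=2
Op 6: append 1 -> log_len=3
Op 7: append 2 -> log_len=5
Op 8: append 1 -> log_len=6
Op 9: F0 acks idx 5 -> match: F0=5 F1=2; commitIndex=5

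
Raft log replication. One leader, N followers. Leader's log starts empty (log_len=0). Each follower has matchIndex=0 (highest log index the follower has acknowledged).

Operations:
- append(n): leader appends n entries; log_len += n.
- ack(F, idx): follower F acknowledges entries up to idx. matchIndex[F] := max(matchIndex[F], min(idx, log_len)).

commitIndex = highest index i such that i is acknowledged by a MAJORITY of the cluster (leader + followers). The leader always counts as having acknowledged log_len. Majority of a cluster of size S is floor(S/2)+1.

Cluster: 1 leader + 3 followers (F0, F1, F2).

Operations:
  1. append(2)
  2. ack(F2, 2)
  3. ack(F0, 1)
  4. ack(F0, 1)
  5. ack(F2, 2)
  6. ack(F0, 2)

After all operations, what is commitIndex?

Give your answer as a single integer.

Op 1: append 2 -> log_len=2
Op 2: F2 acks idx 2 -> match: F0=0 F1=0 F2=2; commitIndex=0
Op 3: F0 acks idx 1 -> match: F0=1 F1=0 F2=2; commitIndex=1
Op 4: F0 acks idx 1 -> match: F0=1 F1=0 F2=2; commitIndex=1
Op 5: F2 acks idx 2 -> match: F0=1 F1=0 F2=2; commitIndex=1
Op 6: F0 acks idx 2 -> match: F0=2 F1=0 F2=2; commitIndex=2

Answer: 2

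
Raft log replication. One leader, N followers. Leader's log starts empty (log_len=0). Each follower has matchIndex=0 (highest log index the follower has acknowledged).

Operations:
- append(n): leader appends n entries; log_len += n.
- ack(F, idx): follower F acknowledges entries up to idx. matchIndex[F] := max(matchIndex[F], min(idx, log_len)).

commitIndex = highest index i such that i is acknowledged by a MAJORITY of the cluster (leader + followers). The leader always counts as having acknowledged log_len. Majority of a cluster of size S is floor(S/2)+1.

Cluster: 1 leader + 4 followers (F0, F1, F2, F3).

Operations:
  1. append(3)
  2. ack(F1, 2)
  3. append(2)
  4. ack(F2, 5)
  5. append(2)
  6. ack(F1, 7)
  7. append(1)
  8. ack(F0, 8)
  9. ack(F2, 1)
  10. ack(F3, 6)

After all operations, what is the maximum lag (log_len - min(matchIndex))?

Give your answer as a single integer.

Answer: 3

Derivation:
Op 1: append 3 -> log_len=3
Op 2: F1 acks idx 2 -> match: F0=0 F1=2 F2=0 F3=0; commitIndex=0
Op 3: append 2 -> log_len=5
Op 4: F2 acks idx 5 -> match: F0=0 F1=2 F2=5 F3=0; commitIndex=2
Op 5: append 2 -> log_len=7
Op 6: F1 acks idx 7 -> match: F0=0 F1=7 F2=5 F3=0; commitIndex=5
Op 7: append 1 -> log_len=8
Op 8: F0 acks idx 8 -> match: F0=8 F1=7 F2=5 F3=0; commitIndex=7
Op 9: F2 acks idx 1 -> match: F0=8 F1=7 F2=5 F3=0; commitIndex=7
Op 10: F3 acks idx 6 -> match: F0=8 F1=7 F2=5 F3=6; commitIndex=7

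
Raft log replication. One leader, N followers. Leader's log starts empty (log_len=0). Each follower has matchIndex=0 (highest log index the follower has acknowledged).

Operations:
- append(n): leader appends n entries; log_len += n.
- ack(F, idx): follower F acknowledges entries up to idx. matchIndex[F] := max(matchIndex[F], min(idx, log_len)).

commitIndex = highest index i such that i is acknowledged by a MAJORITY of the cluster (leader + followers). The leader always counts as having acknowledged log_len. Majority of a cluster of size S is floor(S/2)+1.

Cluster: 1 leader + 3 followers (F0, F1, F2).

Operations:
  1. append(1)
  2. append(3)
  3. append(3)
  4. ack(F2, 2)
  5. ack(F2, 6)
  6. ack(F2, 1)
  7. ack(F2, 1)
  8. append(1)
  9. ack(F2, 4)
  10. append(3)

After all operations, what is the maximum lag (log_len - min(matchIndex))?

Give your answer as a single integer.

Op 1: append 1 -> log_len=1
Op 2: append 3 -> log_len=4
Op 3: append 3 -> log_len=7
Op 4: F2 acks idx 2 -> match: F0=0 F1=0 F2=2; commitIndex=0
Op 5: F2 acks idx 6 -> match: F0=0 F1=0 F2=6; commitIndex=0
Op 6: F2 acks idx 1 -> match: F0=0 F1=0 F2=6; commitIndex=0
Op 7: F2 acks idx 1 -> match: F0=0 F1=0 F2=6; commitIndex=0
Op 8: append 1 -> log_len=8
Op 9: F2 acks idx 4 -> match: F0=0 F1=0 F2=6; commitIndex=0
Op 10: append 3 -> log_len=11

Answer: 11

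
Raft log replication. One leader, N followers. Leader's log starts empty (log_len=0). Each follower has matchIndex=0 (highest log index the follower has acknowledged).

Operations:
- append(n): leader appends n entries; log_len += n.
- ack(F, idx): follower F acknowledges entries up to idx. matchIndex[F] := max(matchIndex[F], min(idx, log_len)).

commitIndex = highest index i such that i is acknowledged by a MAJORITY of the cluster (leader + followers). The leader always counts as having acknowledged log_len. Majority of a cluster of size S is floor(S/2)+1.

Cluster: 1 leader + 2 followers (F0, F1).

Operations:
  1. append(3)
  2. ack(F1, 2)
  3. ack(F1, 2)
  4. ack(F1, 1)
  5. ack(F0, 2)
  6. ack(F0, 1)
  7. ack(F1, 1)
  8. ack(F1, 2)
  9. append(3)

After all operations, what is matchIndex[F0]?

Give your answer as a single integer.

Answer: 2

Derivation:
Op 1: append 3 -> log_len=3
Op 2: F1 acks idx 2 -> match: F0=0 F1=2; commitIndex=2
Op 3: F1 acks idx 2 -> match: F0=0 F1=2; commitIndex=2
Op 4: F1 acks idx 1 -> match: F0=0 F1=2; commitIndex=2
Op 5: F0 acks idx 2 -> match: F0=2 F1=2; commitIndex=2
Op 6: F0 acks idx 1 -> match: F0=2 F1=2; commitIndex=2
Op 7: F1 acks idx 1 -> match: F0=2 F1=2; commitIndex=2
Op 8: F1 acks idx 2 -> match: F0=2 F1=2; commitIndex=2
Op 9: append 3 -> log_len=6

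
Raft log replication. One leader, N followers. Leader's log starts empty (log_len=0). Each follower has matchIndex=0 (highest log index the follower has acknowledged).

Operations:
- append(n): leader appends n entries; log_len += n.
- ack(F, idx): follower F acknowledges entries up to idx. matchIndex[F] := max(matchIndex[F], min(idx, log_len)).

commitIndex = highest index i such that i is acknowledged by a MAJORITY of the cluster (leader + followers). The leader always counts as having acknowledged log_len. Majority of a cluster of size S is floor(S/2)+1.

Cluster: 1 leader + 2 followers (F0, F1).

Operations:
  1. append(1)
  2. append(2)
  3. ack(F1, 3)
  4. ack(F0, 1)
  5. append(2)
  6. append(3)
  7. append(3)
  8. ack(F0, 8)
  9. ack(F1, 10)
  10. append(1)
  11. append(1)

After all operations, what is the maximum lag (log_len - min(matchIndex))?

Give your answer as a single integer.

Op 1: append 1 -> log_len=1
Op 2: append 2 -> log_len=3
Op 3: F1 acks idx 3 -> match: F0=0 F1=3; commitIndex=3
Op 4: F0 acks idx 1 -> match: F0=1 F1=3; commitIndex=3
Op 5: append 2 -> log_len=5
Op 6: append 3 -> log_len=8
Op 7: append 3 -> log_len=11
Op 8: F0 acks idx 8 -> match: F0=8 F1=3; commitIndex=8
Op 9: F1 acks idx 10 -> match: F0=8 F1=10; commitIndex=10
Op 10: append 1 -> log_len=12
Op 11: append 1 -> log_len=13

Answer: 5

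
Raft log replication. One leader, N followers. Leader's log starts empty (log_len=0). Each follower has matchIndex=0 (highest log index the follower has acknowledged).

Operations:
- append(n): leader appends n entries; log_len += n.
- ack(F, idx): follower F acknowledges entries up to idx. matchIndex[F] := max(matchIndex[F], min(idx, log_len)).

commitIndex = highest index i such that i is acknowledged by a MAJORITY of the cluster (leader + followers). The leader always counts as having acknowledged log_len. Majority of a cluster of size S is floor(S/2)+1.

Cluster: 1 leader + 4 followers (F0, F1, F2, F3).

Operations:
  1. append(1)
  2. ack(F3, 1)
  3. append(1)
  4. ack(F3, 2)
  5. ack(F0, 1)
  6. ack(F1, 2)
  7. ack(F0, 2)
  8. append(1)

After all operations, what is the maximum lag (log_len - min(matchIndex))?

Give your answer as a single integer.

Answer: 3

Derivation:
Op 1: append 1 -> log_len=1
Op 2: F3 acks idx 1 -> match: F0=0 F1=0 F2=0 F3=1; commitIndex=0
Op 3: append 1 -> log_len=2
Op 4: F3 acks idx 2 -> match: F0=0 F1=0 F2=0 F3=2; commitIndex=0
Op 5: F0 acks idx 1 -> match: F0=1 F1=0 F2=0 F3=2; commitIndex=1
Op 6: F1 acks idx 2 -> match: F0=1 F1=2 F2=0 F3=2; commitIndex=2
Op 7: F0 acks idx 2 -> match: F0=2 F1=2 F2=0 F3=2; commitIndex=2
Op 8: append 1 -> log_len=3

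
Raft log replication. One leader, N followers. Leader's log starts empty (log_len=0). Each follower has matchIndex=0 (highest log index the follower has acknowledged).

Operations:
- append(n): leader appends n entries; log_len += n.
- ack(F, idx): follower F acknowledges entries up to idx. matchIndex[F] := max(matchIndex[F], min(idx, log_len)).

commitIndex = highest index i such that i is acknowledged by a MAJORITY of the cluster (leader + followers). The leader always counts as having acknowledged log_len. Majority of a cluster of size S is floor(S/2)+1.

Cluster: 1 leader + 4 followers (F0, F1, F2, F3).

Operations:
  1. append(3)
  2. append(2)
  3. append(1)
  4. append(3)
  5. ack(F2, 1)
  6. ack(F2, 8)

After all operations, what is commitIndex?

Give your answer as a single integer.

Op 1: append 3 -> log_len=3
Op 2: append 2 -> log_len=5
Op 3: append 1 -> log_len=6
Op 4: append 3 -> log_len=9
Op 5: F2 acks idx 1 -> match: F0=0 F1=0 F2=1 F3=0; commitIndex=0
Op 6: F2 acks idx 8 -> match: F0=0 F1=0 F2=8 F3=0; commitIndex=0

Answer: 0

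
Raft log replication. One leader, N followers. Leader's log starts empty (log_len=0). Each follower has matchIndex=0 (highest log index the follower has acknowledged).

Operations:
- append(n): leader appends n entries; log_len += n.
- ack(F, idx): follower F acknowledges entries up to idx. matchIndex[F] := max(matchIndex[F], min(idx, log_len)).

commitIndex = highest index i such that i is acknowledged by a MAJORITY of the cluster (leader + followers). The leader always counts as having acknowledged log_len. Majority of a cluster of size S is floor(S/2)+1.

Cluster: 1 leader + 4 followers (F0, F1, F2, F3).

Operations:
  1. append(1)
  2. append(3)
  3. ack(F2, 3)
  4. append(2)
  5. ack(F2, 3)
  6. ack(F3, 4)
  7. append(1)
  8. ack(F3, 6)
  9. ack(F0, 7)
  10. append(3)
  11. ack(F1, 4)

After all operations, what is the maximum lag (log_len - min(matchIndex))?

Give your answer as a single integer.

Op 1: append 1 -> log_len=1
Op 2: append 3 -> log_len=4
Op 3: F2 acks idx 3 -> match: F0=0 F1=0 F2=3 F3=0; commitIndex=0
Op 4: append 2 -> log_len=6
Op 5: F2 acks idx 3 -> match: F0=0 F1=0 F2=3 F3=0; commitIndex=0
Op 6: F3 acks idx 4 -> match: F0=0 F1=0 F2=3 F3=4; commitIndex=3
Op 7: append 1 -> log_len=7
Op 8: F3 acks idx 6 -> match: F0=0 F1=0 F2=3 F3=6; commitIndex=3
Op 9: F0 acks idx 7 -> match: F0=7 F1=0 F2=3 F3=6; commitIndex=6
Op 10: append 3 -> log_len=10
Op 11: F1 acks idx 4 -> match: F0=7 F1=4 F2=3 F3=6; commitIndex=6

Answer: 7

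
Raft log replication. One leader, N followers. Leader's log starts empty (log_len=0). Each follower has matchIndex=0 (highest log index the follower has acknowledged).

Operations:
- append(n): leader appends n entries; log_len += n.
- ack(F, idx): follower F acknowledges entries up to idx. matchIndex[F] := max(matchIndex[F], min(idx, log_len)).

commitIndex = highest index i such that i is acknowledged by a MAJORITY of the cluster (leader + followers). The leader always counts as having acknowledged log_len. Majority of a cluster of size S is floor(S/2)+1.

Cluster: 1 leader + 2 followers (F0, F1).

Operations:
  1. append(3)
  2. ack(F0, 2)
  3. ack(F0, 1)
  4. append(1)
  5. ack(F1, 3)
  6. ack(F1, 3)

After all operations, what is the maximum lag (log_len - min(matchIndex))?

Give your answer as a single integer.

Answer: 2

Derivation:
Op 1: append 3 -> log_len=3
Op 2: F0 acks idx 2 -> match: F0=2 F1=0; commitIndex=2
Op 3: F0 acks idx 1 -> match: F0=2 F1=0; commitIndex=2
Op 4: append 1 -> log_len=4
Op 5: F1 acks idx 3 -> match: F0=2 F1=3; commitIndex=3
Op 6: F1 acks idx 3 -> match: F0=2 F1=3; commitIndex=3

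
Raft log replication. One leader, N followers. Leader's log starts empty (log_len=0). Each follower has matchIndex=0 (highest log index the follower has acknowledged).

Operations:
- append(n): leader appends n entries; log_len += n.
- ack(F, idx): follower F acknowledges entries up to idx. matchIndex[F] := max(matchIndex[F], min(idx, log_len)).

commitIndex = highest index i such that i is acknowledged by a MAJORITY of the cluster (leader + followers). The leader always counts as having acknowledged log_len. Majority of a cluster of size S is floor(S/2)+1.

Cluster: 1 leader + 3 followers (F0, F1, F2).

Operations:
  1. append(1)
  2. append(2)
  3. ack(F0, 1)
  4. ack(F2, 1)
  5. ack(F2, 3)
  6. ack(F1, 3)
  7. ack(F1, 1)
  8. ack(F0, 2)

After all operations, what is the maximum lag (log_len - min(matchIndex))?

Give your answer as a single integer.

Answer: 1

Derivation:
Op 1: append 1 -> log_len=1
Op 2: append 2 -> log_len=3
Op 3: F0 acks idx 1 -> match: F0=1 F1=0 F2=0; commitIndex=0
Op 4: F2 acks idx 1 -> match: F0=1 F1=0 F2=1; commitIndex=1
Op 5: F2 acks idx 3 -> match: F0=1 F1=0 F2=3; commitIndex=1
Op 6: F1 acks idx 3 -> match: F0=1 F1=3 F2=3; commitIndex=3
Op 7: F1 acks idx 1 -> match: F0=1 F1=3 F2=3; commitIndex=3
Op 8: F0 acks idx 2 -> match: F0=2 F1=3 F2=3; commitIndex=3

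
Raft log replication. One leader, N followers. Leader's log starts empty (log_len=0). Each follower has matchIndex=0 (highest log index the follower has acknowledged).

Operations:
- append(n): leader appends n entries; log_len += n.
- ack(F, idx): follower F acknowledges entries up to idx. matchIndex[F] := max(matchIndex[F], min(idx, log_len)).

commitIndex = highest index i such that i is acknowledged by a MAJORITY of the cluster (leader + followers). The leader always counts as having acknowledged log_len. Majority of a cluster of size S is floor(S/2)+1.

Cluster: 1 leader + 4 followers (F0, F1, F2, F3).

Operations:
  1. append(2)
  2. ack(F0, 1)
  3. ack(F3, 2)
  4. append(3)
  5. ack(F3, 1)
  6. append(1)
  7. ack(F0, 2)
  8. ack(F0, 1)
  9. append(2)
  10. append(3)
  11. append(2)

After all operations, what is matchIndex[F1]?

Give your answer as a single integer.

Op 1: append 2 -> log_len=2
Op 2: F0 acks idx 1 -> match: F0=1 F1=0 F2=0 F3=0; commitIndex=0
Op 3: F3 acks idx 2 -> match: F0=1 F1=0 F2=0 F3=2; commitIndex=1
Op 4: append 3 -> log_len=5
Op 5: F3 acks idx 1 -> match: F0=1 F1=0 F2=0 F3=2; commitIndex=1
Op 6: append 1 -> log_len=6
Op 7: F0 acks idx 2 -> match: F0=2 F1=0 F2=0 F3=2; commitIndex=2
Op 8: F0 acks idx 1 -> match: F0=2 F1=0 F2=0 F3=2; commitIndex=2
Op 9: append 2 -> log_len=8
Op 10: append 3 -> log_len=11
Op 11: append 2 -> log_len=13

Answer: 0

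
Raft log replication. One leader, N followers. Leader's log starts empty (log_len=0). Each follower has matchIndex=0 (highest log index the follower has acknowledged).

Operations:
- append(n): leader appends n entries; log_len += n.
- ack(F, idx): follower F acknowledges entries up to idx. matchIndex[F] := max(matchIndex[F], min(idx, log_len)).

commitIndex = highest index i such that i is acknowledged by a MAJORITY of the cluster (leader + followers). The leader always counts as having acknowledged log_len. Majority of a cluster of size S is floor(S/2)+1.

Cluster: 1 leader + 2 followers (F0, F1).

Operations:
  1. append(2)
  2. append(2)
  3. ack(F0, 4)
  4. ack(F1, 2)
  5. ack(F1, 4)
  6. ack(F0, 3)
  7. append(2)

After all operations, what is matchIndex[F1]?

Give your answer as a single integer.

Answer: 4

Derivation:
Op 1: append 2 -> log_len=2
Op 2: append 2 -> log_len=4
Op 3: F0 acks idx 4 -> match: F0=4 F1=0; commitIndex=4
Op 4: F1 acks idx 2 -> match: F0=4 F1=2; commitIndex=4
Op 5: F1 acks idx 4 -> match: F0=4 F1=4; commitIndex=4
Op 6: F0 acks idx 3 -> match: F0=4 F1=4; commitIndex=4
Op 7: append 2 -> log_len=6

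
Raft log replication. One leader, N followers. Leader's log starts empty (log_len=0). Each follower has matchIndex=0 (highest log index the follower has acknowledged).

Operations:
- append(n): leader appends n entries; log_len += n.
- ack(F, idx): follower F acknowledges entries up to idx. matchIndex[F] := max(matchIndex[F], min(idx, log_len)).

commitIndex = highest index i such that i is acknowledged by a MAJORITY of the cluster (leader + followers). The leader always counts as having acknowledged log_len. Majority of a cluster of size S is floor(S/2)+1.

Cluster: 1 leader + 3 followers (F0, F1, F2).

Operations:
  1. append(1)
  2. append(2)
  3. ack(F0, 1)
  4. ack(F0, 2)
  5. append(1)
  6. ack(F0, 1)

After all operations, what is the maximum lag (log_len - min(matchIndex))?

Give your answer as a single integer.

Answer: 4

Derivation:
Op 1: append 1 -> log_len=1
Op 2: append 2 -> log_len=3
Op 3: F0 acks idx 1 -> match: F0=1 F1=0 F2=0; commitIndex=0
Op 4: F0 acks idx 2 -> match: F0=2 F1=0 F2=0; commitIndex=0
Op 5: append 1 -> log_len=4
Op 6: F0 acks idx 1 -> match: F0=2 F1=0 F2=0; commitIndex=0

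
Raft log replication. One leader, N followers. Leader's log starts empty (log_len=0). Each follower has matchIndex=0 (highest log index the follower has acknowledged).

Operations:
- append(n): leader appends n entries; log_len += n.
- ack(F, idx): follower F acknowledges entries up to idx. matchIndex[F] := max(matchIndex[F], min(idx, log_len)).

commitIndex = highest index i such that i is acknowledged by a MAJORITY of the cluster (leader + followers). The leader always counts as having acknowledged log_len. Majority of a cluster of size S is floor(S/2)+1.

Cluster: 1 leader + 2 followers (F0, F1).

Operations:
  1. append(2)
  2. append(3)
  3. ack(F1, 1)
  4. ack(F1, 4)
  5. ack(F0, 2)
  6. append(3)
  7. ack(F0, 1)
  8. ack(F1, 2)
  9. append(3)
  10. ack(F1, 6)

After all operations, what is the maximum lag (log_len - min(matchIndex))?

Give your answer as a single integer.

Op 1: append 2 -> log_len=2
Op 2: append 3 -> log_len=5
Op 3: F1 acks idx 1 -> match: F0=0 F1=1; commitIndex=1
Op 4: F1 acks idx 4 -> match: F0=0 F1=4; commitIndex=4
Op 5: F0 acks idx 2 -> match: F0=2 F1=4; commitIndex=4
Op 6: append 3 -> log_len=8
Op 7: F0 acks idx 1 -> match: F0=2 F1=4; commitIndex=4
Op 8: F1 acks idx 2 -> match: F0=2 F1=4; commitIndex=4
Op 9: append 3 -> log_len=11
Op 10: F1 acks idx 6 -> match: F0=2 F1=6; commitIndex=6

Answer: 9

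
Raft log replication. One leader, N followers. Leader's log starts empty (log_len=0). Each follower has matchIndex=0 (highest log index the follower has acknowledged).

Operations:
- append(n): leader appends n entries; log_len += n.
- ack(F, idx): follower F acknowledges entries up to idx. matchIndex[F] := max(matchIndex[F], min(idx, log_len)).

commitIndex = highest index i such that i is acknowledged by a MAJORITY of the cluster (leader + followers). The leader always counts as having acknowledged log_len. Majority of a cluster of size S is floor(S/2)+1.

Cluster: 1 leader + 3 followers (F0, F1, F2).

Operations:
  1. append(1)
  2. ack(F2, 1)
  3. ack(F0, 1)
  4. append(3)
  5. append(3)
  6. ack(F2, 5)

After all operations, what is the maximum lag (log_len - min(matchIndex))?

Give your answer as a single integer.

Answer: 7

Derivation:
Op 1: append 1 -> log_len=1
Op 2: F2 acks idx 1 -> match: F0=0 F1=0 F2=1; commitIndex=0
Op 3: F0 acks idx 1 -> match: F0=1 F1=0 F2=1; commitIndex=1
Op 4: append 3 -> log_len=4
Op 5: append 3 -> log_len=7
Op 6: F2 acks idx 5 -> match: F0=1 F1=0 F2=5; commitIndex=1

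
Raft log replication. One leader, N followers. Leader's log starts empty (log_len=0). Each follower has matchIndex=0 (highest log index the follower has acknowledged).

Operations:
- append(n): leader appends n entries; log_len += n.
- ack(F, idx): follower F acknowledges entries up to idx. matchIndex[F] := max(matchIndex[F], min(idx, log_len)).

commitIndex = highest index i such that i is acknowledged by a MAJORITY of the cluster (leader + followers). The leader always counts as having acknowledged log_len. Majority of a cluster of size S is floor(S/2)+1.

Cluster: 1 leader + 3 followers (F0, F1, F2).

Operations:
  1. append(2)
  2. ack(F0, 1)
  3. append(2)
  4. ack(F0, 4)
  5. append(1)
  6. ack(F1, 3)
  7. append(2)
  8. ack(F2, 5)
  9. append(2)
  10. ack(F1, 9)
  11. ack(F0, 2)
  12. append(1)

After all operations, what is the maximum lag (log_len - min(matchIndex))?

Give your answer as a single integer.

Answer: 6

Derivation:
Op 1: append 2 -> log_len=2
Op 2: F0 acks idx 1 -> match: F0=1 F1=0 F2=0; commitIndex=0
Op 3: append 2 -> log_len=4
Op 4: F0 acks idx 4 -> match: F0=4 F1=0 F2=0; commitIndex=0
Op 5: append 1 -> log_len=5
Op 6: F1 acks idx 3 -> match: F0=4 F1=3 F2=0; commitIndex=3
Op 7: append 2 -> log_len=7
Op 8: F2 acks idx 5 -> match: F0=4 F1=3 F2=5; commitIndex=4
Op 9: append 2 -> log_len=9
Op 10: F1 acks idx 9 -> match: F0=4 F1=9 F2=5; commitIndex=5
Op 11: F0 acks idx 2 -> match: F0=4 F1=9 F2=5; commitIndex=5
Op 12: append 1 -> log_len=10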